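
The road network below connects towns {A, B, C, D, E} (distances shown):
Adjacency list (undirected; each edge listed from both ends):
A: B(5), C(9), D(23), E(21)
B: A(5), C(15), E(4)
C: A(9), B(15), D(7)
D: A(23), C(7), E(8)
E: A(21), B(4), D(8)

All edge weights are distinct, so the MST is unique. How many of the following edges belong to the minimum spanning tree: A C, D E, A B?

2

Sort edges by weight, then run Kruskal:
B E (4): add. Components now {A} {B,E} {C} {D}
A B (5): add. Components now {A,B,E} {C} {D}
C D (7): add. Components now {A,B,E} {C,D}
D E (8): add. Components now {A,B,C,D,E}
MST edge set: {B E, A B, C D, D E}.
Of the listed edges, {D E, A B} are in the MST → 2.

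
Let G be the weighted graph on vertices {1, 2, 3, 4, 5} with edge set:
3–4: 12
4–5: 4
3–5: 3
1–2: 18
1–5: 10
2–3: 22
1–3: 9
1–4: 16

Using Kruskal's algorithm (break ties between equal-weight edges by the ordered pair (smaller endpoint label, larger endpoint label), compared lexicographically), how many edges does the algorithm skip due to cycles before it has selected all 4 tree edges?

Kruskal: consider edges lightest-first.
3–5 (3): add. Components now {1} {2} {3,5} {4}
4–5 (4): add. Components now {1} {2} {3,4,5}
1–3 (9): add. Components now {1,3,4,5} {2}
1–5 (10): skip — 1 and 5 already connected.
3–4 (12): skip — 3 and 4 already connected.
1–4 (16): skip — 1 and 4 already connected.
1–2 (18): add. Components now {1,2,3,4,5}
Edges rejected before the tree was complete: 3.

3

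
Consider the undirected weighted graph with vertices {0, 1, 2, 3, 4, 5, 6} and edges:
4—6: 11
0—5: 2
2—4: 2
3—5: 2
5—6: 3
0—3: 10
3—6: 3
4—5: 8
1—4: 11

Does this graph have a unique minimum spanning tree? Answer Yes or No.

No

Kruskal's algorithm — process edges by increasing weight (ties by edge label):
0—5 (2): add — endpoints in different components.
2—4 (2): add — endpoints in different components.
3—5 (2): add — endpoints in different components.
3—6 (3): add — endpoints in different components.
5—6 (3): skip — 5 and 6 already connected.
4—5 (8): add — endpoints in different components.
0—3 (10): skip — 0 and 3 already connected.
1—4 (11): add — endpoints in different components.
Non-tree edge 5—6 has weight 3, equal to the heaviest edge on its tree cycle — swapping gives another MST of the same weight. Not unique.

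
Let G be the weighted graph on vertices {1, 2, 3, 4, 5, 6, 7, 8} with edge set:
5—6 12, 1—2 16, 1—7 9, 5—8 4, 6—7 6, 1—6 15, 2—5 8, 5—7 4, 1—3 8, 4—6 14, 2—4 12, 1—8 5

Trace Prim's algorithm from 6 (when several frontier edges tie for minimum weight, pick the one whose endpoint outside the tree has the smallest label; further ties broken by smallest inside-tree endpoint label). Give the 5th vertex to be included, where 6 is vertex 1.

1

Prim, starting at 6.
Step 1: frontier [6—7 6, 5—6 12, 4—6 14, 1—6 15] → take 6—7 (6); add 7.
Step 2: frontier [5—6 12, 4—6 14, 1—6 15, 5—7 4, 1—7 9] → take 5—7 (4); add 5.
Step 3: frontier [5—8 4, 2—5 8, 4—6 14, 1—6 15, 1—7 9] → take 5—8 (4); add 8.
Step 4: frontier [2—5 8, 4—6 14, 1—6 15, 1—7 9, 1—8 5] → take 1—8 (5); add 1.
Step 5: frontier [1—3 8, 1—2 16, 2—5 8, 4—6 14] → take 2—5 (8); add 2.
Step 6: frontier [1—3 8, 2—4 12, 4—6 14] → take 1—3 (8); add 3.
Step 7: frontier [2—4 12, 4—6 14] → take 2—4 (12); add 4.
Vertex order: 6, 7, 5, 8, 1, 2, 3, 4. The 5th vertex is 1.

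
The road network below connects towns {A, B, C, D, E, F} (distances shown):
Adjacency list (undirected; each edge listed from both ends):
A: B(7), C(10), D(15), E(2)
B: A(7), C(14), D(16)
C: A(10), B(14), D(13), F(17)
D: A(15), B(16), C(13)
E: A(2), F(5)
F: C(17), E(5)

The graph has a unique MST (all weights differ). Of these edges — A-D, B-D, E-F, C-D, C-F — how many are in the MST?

Sort edges by weight, then run Kruskal:
A-E (2): add — endpoints in different components.
E-F (5): add — endpoints in different components.
A-B (7): add — endpoints in different components.
A-C (10): add — endpoints in different components.
C-D (13): add — endpoints in different components.
MST edge set: {A-E, E-F, A-B, A-C, C-D}.
Of the listed edges, {E-F, C-D} are in the MST → 2.

2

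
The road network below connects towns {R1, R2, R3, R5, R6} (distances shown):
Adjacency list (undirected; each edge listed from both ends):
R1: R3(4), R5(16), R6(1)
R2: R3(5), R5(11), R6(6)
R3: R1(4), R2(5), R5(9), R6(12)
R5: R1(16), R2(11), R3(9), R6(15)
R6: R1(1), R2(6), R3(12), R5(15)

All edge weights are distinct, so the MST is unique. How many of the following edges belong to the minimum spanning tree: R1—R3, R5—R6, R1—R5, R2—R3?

Kruskal: consider edges lightest-first.
R1—R6 (1): add — endpoints in different components.
R1—R3 (4): add — endpoints in different components.
R2—R3 (5): add — endpoints in different components.
R2—R6 (6): skip — R6 and R2 already connected.
R3—R5 (9): add — endpoints in different components.
MST edge set: {R1—R6, R1—R3, R2—R3, R3—R5}.
Of the listed edges, {R1—R3, R2—R3} are in the MST → 2.

2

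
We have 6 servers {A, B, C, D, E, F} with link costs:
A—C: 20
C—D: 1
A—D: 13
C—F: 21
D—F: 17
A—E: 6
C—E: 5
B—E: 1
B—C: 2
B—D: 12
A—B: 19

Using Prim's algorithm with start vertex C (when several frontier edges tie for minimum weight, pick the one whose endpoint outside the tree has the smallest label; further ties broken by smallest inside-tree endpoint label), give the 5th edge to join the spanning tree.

Grow the tree from C using Prim:
Step 1: frontier [C—D 1, B—C 2, C—E 5, A—C 20, C—F 21] → take C—D (1); add D.
Step 2: frontier [B—C 2, C—E 5, A—C 20, C—F 21, B—D 12, A—D 13, D—F 17] → take B—C (2); add B.
Step 3: frontier [B—E 1, A—B 19, C—E 5, A—C 20, C—F 21, A—D 13, D—F 17] → take B—E (1); add E.
Step 4: frontier [A—B 19, A—C 20, C—F 21, A—D 13, D—F 17, A—E 6] → take A—E (6); add A.
Step 5: frontier [C—F 21, D—F 17] → take D—F (17); add F.
The 5th edge added is D—F.

D-F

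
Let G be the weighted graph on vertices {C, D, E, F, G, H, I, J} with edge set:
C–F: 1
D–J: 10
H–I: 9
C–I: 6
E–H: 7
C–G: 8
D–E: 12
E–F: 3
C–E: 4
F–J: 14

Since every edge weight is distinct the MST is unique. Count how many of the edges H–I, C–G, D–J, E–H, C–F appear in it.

4

Sort edges by weight, then run Kruskal:
C–F (1): add — endpoints in different components.
E–F (3): add — endpoints in different components.
C–E (4): skip — C and E already connected.
C–I (6): add — endpoints in different components.
E–H (7): add — endpoints in different components.
C–G (8): add — endpoints in different components.
H–I (9): skip — H and I already connected.
D–J (10): add — endpoints in different components.
D–E (12): add — endpoints in different components.
MST edge set: {C–F, E–F, C–I, E–H, C–G, D–J, D–E}.
Of the listed edges, {C–G, D–J, E–H, C–F} are in the MST → 4.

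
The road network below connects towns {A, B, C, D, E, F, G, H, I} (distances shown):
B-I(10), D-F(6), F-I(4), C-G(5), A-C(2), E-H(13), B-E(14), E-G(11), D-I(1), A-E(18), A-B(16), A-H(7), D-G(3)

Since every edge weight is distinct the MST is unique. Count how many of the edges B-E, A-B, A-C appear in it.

1

Sort edges by weight, then run Kruskal:
D-I (1): add — endpoints in different components.
A-C (2): add — endpoints in different components.
D-G (3): add — endpoints in different components.
F-I (4): add — endpoints in different components.
C-G (5): add — endpoints in different components.
D-F (6): skip — D and F already connected.
A-H (7): add — endpoints in different components.
B-I (10): add — endpoints in different components.
E-G (11): add — endpoints in different components.
MST edge set: {D-I, A-C, D-G, F-I, C-G, A-H, B-I, E-G}.
Of the listed edges, {A-C} are in the MST → 1.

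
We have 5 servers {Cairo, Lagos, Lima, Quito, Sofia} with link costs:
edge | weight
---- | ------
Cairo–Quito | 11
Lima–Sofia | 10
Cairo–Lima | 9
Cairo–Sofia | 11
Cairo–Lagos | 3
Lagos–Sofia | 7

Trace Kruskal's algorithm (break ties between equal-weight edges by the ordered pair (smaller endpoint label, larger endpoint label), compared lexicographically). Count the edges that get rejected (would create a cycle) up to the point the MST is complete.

Kruskal's algorithm — process edges by increasing weight (ties by edge label):
Cairo–Lagos (3): add. Components now {Cairo,Lagos} {Quito} {Sofia} {Lima}
Lagos–Sofia (7): add. Components now {Cairo,Lagos,Sofia} {Quito} {Lima}
Cairo–Lima (9): add. Components now {Cairo,Lagos,Lima,Sofia} {Quito}
Lima–Sofia (10): skip — Sofia and Lima already connected.
Cairo–Quito (11): add. Components now {Cairo,Lagos,Lima,Quito,Sofia}
Edges rejected before the tree was complete: 1.

1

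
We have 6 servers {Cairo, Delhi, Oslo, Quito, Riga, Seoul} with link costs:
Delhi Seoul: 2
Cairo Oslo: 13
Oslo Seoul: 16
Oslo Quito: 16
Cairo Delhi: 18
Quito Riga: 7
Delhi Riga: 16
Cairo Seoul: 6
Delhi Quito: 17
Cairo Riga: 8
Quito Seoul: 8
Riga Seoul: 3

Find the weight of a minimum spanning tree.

31

Kruskal's algorithm — process edges by increasing weight (ties by edge label):
Delhi Seoul (2): add. Components now {Delhi,Seoul} {Riga} {Quito} {Oslo} {Cairo}
Riga Seoul (3): add. Components now {Delhi,Riga,Seoul} {Quito} {Oslo} {Cairo}
Cairo Seoul (6): add. Components now {Cairo,Delhi,Riga,Seoul} {Quito} {Oslo}
Quito Riga (7): add. Components now {Cairo,Delhi,Quito,Riga,Seoul} {Oslo}
Cairo Riga (8): skip — Riga and Cairo already connected.
Quito Seoul (8): skip — Quito and Seoul already connected.
Cairo Oslo (13): add. Components now {Cairo,Delhi,Oslo,Quito,Riga,Seoul}
MST edges: Delhi Seoul, Riga Seoul, Cairo Seoul, Quito Riga, Cairo Oslo; total weight 2+3+6+7+13 = 31.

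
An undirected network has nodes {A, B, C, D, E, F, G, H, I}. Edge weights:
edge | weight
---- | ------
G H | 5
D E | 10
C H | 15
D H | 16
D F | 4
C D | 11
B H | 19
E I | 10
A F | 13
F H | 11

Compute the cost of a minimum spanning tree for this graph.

Prim, starting at A.
Step 1: cheapest edge leaving the tree is A F (13); add F.
Step 2: cheapest edge leaving the tree is D F (4); add D.
Step 3: cheapest edge leaving the tree is D E (10); add E.
Step 4: cheapest edge leaving the tree is E I (10); add I.
Step 5: cheapest edge leaving the tree is C D (11); add C.
Step 6: cheapest edge leaving the tree is F H (11); add H.
Step 7: cheapest edge leaving the tree is G H (5); add G.
Step 8: cheapest edge leaving the tree is B H (19); add B.
MST edges: A F, D F, D E, E I, C D, F H, G H, B H; total weight 13+4+10+10+11+11+5+19 = 83.

83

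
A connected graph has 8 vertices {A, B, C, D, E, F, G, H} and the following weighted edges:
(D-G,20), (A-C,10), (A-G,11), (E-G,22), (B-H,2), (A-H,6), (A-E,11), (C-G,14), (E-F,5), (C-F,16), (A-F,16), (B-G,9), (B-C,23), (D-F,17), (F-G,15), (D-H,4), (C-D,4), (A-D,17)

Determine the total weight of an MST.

Prim's algorithm from D:
Step 1: cheapest edge leaving the tree is C-D (4); add C.
Step 2: cheapest edge leaving the tree is D-H (4); add H.
Step 3: cheapest edge leaving the tree is B-H (2); add B.
Step 4: cheapest edge leaving the tree is A-H (6); add A.
Step 5: cheapest edge leaving the tree is B-G (9); add G.
Step 6: cheapest edge leaving the tree is A-E (11); add E.
Step 7: cheapest edge leaving the tree is E-F (5); add F.
MST edges: C-D, D-H, B-H, A-H, B-G, A-E, E-F; total weight 4+4+2+6+9+11+5 = 41.

41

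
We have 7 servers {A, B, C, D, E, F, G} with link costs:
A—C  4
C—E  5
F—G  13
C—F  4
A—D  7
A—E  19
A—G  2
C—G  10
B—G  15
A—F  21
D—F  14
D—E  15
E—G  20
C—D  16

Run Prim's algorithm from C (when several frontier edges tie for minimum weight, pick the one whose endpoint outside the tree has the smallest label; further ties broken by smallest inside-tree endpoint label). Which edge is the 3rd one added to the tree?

C-F

Prim's algorithm from C:
Step 1: cheapest edge leaving the tree is A—C (4); add A.
Step 2: cheapest edge leaving the tree is A—G (2); add G.
Step 3: cheapest edge leaving the tree is C—F (4); add F.
Step 4: cheapest edge leaving the tree is C—E (5); add E.
Step 5: cheapest edge leaving the tree is A—D (7); add D.
Step 6: cheapest edge leaving the tree is B—G (15); add B.
The 3rd edge added is C—F.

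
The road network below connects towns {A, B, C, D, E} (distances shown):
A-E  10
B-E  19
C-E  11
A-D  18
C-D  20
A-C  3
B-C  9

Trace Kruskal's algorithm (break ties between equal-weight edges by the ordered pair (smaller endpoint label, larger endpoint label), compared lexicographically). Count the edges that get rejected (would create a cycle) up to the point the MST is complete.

Sort edges by weight, then run Kruskal:
A-C (3): add — endpoints in different components.
B-C (9): add — endpoints in different components.
A-E (10): add — endpoints in different components.
C-E (11): skip — C and E already connected.
A-D (18): add — endpoints in different components.
Edges rejected before the tree was complete: 1.

1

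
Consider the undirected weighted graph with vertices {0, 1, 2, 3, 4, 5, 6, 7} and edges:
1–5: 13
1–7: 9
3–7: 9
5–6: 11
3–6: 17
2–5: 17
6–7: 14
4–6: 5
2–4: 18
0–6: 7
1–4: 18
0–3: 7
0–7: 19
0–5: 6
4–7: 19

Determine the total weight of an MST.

60

Kruskal's algorithm — process edges by increasing weight (ties by edge label):
4–6 (5): add — endpoints in different components.
0–5 (6): add — endpoints in different components.
0–3 (7): add — endpoints in different components.
0–6 (7): add — endpoints in different components.
1–7 (9): add — endpoints in different components.
3–7 (9): add — endpoints in different components.
5–6 (11): skip — 5 and 6 already connected.
1–5 (13): skip — 1 and 5 already connected.
6–7 (14): skip — 6 and 7 already connected.
2–5 (17): add — endpoints in different components.
MST edges: 4–6, 0–5, 0–3, 0–6, 1–7, 3–7, 2–5; total weight 5+6+7+7+9+9+17 = 60.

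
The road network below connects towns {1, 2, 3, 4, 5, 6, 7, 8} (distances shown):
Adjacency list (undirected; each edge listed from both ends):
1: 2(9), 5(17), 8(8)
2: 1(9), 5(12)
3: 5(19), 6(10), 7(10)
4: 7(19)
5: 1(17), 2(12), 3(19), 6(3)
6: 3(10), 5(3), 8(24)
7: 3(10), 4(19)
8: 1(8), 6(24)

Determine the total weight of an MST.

71

Prim's algorithm from 8:
Step 1: cheapest edge leaving the tree is 1-8 (8); add 1.
Step 2: cheapest edge leaving the tree is 1-2 (9); add 2.
Step 3: cheapest edge leaving the tree is 2-5 (12); add 5.
Step 4: cheapest edge leaving the tree is 5-6 (3); add 6.
Step 5: cheapest edge leaving the tree is 3-6 (10); add 3.
Step 6: cheapest edge leaving the tree is 3-7 (10); add 7.
Step 7: cheapest edge leaving the tree is 4-7 (19); add 4.
MST edges: 1-8, 1-2, 2-5, 5-6, 3-6, 3-7, 4-7; total weight 8+9+12+3+10+10+19 = 71.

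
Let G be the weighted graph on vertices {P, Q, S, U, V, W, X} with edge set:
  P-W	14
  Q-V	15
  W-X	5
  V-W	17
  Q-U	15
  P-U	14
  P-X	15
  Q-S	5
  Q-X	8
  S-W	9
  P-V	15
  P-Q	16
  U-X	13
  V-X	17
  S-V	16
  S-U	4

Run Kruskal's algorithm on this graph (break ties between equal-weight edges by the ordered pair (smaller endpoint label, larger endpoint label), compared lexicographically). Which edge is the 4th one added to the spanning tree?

Kruskal's algorithm — process edges by increasing weight (ties by edge label):
S-U (4): add — endpoints in different components.
Q-S (5): add — endpoints in different components.
W-X (5): add — endpoints in different components.
Q-X (8): add — endpoints in different components.
S-W (9): skip — S and W already connected.
U-X (13): skip — X and U already connected.
P-U (14): add — endpoints in different components.
P-W (14): skip — P and W already connected.
P-V (15): add — endpoints in different components.
The 4th edge added is Q-X.

Q-X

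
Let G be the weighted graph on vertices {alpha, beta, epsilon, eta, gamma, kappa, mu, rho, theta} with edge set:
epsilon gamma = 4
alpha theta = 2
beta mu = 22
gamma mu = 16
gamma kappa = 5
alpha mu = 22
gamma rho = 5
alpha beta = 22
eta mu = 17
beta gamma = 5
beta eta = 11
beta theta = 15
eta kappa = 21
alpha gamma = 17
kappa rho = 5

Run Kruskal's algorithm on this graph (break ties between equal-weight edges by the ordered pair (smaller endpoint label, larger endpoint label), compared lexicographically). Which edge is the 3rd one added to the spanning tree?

Kruskal's algorithm — process edges by increasing weight (ties by edge label):
alpha theta (2): add — endpoints in different components.
epsilon gamma (4): add — endpoints in different components.
beta gamma (5): add — endpoints in different components.
gamma kappa (5): add — endpoints in different components.
gamma rho (5): add — endpoints in different components.
kappa rho (5): skip — kappa and rho already connected.
beta eta (11): add — endpoints in different components.
beta theta (15): add — endpoints in different components.
gamma mu (16): add — endpoints in different components.
The 3rd edge added is beta gamma.

beta-gamma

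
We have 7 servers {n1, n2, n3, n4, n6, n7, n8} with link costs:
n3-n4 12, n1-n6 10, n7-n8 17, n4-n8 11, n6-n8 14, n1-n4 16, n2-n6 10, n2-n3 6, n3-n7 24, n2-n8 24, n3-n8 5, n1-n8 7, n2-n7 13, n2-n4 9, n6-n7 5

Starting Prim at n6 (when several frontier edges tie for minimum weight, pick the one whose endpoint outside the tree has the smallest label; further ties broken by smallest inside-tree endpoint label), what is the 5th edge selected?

Prim, starting at n6.
Step 1: cheapest edge leaving the tree is n6-n7 (5); add n7.
Step 2: cheapest edge leaving the tree is n1-n6 (10); add n1.
Step 3: cheapest edge leaving the tree is n1-n8 (7); add n8.
Step 4: cheapest edge leaving the tree is n3-n8 (5); add n3.
Step 5: cheapest edge leaving the tree is n2-n3 (6); add n2.
Step 6: cheapest edge leaving the tree is n2-n4 (9); add n4.
The 5th edge added is n2-n3.

n2-n3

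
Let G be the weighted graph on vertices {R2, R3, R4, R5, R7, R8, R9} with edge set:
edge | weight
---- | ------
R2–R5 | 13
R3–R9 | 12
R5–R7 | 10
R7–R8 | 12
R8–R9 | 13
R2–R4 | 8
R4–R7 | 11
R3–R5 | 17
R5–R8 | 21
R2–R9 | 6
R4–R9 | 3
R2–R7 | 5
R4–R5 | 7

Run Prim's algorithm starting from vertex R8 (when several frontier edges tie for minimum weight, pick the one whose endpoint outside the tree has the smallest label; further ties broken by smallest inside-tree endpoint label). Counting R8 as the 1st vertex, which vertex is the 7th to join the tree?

Grow the tree from R8 using Prim:
Step 1: frontier [R7–R8 12, R8–R9 13, R5–R8 21] → take R7–R8 (12); add R7.
Step 2: frontier [R2–R7 5, R5–R7 10, R4–R7 11, R8–R9 13, R5–R8 21] → take R2–R7 (5); add R2.
Step 3: frontier [R2–R9 6, R2–R4 8, R2–R5 13, R5–R7 10, R4–R7 11, R8–R9 13, R5–R8 21] → take R2–R9 (6); add R9.
Step 4: frontier [R2–R4 8, R2–R5 13, R5–R7 10, R4–R7 11, R5–R8 21, R4–R9 3, R3–R9 12] → take R4–R9 (3); add R4.
Step 5: frontier [R2–R5 13, R4–R5 7, R5–R7 10, R5–R8 21, R3–R9 12] → take R4–R5 (7); add R5.
Step 6: frontier [R3–R5 17, R3–R9 12] → take R3–R9 (12); add R3.
Vertex order: R8, R7, R2, R9, R4, R5, R3. The 7th vertex is R3.

R3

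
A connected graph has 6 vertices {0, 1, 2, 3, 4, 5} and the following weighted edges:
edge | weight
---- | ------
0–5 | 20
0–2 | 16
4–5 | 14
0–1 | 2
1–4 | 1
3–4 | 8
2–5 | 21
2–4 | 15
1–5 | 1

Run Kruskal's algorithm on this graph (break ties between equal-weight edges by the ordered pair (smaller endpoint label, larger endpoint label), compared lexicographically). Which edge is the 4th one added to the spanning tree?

Sort edges by weight, then run Kruskal:
1–4 (1): add — endpoints in different components.
1–5 (1): add — endpoints in different components.
0–1 (2): add — endpoints in different components.
3–4 (8): add — endpoints in different components.
4–5 (14): skip — 4 and 5 already connected.
2–4 (15): add — endpoints in different components.
The 4th edge added is 3–4.

3-4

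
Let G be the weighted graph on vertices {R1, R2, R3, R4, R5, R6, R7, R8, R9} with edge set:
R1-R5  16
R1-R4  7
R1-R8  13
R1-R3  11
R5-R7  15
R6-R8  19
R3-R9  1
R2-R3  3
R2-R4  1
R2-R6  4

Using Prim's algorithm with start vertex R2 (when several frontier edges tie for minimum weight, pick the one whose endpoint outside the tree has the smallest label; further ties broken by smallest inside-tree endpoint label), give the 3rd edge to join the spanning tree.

R3-R9

Grow the tree from R2 using Prim:
Step 1: cheapest edge leaving the tree is R2-R4 (1); add R4.
Step 2: cheapest edge leaving the tree is R2-R3 (3); add R3.
Step 3: cheapest edge leaving the tree is R3-R9 (1); add R9.
Step 4: cheapest edge leaving the tree is R2-R6 (4); add R6.
Step 5: cheapest edge leaving the tree is R1-R4 (7); add R1.
Step 6: cheapest edge leaving the tree is R1-R8 (13); add R8.
Step 7: cheapest edge leaving the tree is R1-R5 (16); add R5.
Step 8: cheapest edge leaving the tree is R5-R7 (15); add R7.
The 3rd edge added is R3-R9.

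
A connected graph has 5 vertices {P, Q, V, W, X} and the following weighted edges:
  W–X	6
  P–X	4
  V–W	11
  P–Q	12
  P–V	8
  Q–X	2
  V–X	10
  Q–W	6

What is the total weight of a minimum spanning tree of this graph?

20

Prim, starting at V.
Step 1: frontier [P–V 8, V–X 10, V–W 11] → take P–V (8); add P.
Step 2: frontier [P–X 4, P–Q 12, V–X 10, V–W 11] → take P–X (4); add X.
Step 3: frontier [P–Q 12, V–W 11, Q–X 2, W–X 6] → take Q–X (2); add Q.
Step 4: frontier [Q–W 6, V–W 11, W–X 6] → take Q–W (6); add W.
MST edges: P–V, P–X, Q–X, Q–W; total weight 8+4+2+6 = 20.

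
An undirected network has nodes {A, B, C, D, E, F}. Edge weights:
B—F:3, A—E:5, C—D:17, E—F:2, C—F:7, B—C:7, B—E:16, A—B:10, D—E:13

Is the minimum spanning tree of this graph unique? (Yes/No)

Kruskal's algorithm — process edges by increasing weight (ties by edge label):
E—F (2): add — endpoints in different components.
B—F (3): add — endpoints in different components.
A—E (5): add — endpoints in different components.
B—C (7): add — endpoints in different components.
C—F (7): skip — C and F already connected.
A—B (10): skip — A and B already connected.
D—E (13): add — endpoints in different components.
Non-tree edge C—F has weight 7, equal to the heaviest edge on its tree cycle — swapping gives another MST of the same weight. Not unique.

No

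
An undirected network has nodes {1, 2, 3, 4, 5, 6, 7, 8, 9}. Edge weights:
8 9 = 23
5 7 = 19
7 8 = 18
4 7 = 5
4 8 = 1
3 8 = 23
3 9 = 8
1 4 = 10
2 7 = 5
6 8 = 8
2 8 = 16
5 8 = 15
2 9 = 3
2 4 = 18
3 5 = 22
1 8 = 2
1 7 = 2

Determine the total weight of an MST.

Prim's algorithm from 9:
Step 1: cheapest edge leaving the tree is 2 9 (3); add 2.
Step 2: cheapest edge leaving the tree is 2 7 (5); add 7.
Step 3: cheapest edge leaving the tree is 1 7 (2); add 1.
Step 4: cheapest edge leaving the tree is 1 8 (2); add 8.
Step 5: cheapest edge leaving the tree is 4 8 (1); add 4.
Step 6: cheapest edge leaving the tree is 3 9 (8); add 3.
Step 7: cheapest edge leaving the tree is 6 8 (8); add 6.
Step 8: cheapest edge leaving the tree is 5 8 (15); add 5.
MST edges: 2 9, 2 7, 1 7, 1 8, 4 8, 3 9, 6 8, 5 8; total weight 3+5+2+2+1+8+8+15 = 44.

44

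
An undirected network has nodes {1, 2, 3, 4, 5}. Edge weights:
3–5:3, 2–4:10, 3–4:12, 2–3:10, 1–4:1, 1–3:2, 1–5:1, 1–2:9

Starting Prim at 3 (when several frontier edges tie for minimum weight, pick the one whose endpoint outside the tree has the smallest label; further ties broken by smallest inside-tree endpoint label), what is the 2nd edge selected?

1-4

Grow the tree from 3 using Prim:
Step 1: frontier [1–3 2, 3–5 3, 2–3 10, 3–4 12] → take 1–3 (2); add 1.
Step 2: frontier [1–4 1, 1–5 1, 1–2 9, 3–5 3, 2–3 10, 3–4 12] → take 1–4 (1); add 4.
Step 3: frontier [1–5 1, 1–2 9, 3–5 3, 2–3 10, 2–4 10] → take 1–5 (1); add 5.
Step 4: frontier [1–2 9, 2–3 10, 2–4 10] → take 1–2 (9); add 2.
The 2nd edge added is 1–4.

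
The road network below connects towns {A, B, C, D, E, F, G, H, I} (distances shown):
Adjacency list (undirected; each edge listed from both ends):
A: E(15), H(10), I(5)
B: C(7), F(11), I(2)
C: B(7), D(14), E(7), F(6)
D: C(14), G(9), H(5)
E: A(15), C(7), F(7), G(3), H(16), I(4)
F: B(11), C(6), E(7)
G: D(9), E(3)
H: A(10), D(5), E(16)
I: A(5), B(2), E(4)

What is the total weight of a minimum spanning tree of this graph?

Kruskal's algorithm — process edges by increasing weight (ties by edge label):
B–I (2): add — endpoints in different components.
E–G (3): add — endpoints in different components.
E–I (4): add — endpoints in different components.
A–I (5): add — endpoints in different components.
D–H (5): add — endpoints in different components.
C–F (6): add — endpoints in different components.
B–C (7): add — endpoints in different components.
C–E (7): skip — C and E already connected.
E–F (7): skip — E and F already connected.
D–G (9): add — endpoints in different components.
MST edges: B–I, E–G, E–I, A–I, D–H, C–F, B–C, D–G; total weight 2+3+4+5+5+6+7+9 = 41.

41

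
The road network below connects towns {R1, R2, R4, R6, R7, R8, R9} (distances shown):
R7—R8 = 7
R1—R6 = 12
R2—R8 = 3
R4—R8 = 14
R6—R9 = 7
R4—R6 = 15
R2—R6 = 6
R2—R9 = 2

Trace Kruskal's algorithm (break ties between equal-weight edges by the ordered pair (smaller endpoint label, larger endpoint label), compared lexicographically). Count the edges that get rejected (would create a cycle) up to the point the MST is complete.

1

Kruskal's algorithm — process edges by increasing weight (ties by edge label):
R2—R9 (2): add. Components now {R2,R9} {R7} {R4} {R6} {R1} {R8}
R2—R8 (3): add. Components now {R2,R8,R9} {R7} {R4} {R6} {R1}
R2—R6 (6): add. Components now {R2,R6,R8,R9} {R7} {R4} {R1}
R6—R9 (7): skip — R9 and R6 already connected.
R7—R8 (7): add. Components now {R2,R6,R7,R8,R9} {R4} {R1}
R1—R6 (12): add. Components now {R1,R2,R6,R7,R8,R9} {R4}
R4—R8 (14): add. Components now {R1,R2,R4,R6,R7,R8,R9}
Edges rejected before the tree was complete: 1.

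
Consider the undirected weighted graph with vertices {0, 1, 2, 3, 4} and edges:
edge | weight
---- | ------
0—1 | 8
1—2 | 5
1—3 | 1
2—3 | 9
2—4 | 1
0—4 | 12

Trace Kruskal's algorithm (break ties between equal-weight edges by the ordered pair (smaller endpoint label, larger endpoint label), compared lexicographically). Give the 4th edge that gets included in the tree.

Kruskal: consider edges lightest-first.
1—3 (1): add — endpoints in different components.
2—4 (1): add — endpoints in different components.
1—2 (5): add — endpoints in different components.
0—1 (8): add — endpoints in different components.
The 4th edge added is 0—1.

0-1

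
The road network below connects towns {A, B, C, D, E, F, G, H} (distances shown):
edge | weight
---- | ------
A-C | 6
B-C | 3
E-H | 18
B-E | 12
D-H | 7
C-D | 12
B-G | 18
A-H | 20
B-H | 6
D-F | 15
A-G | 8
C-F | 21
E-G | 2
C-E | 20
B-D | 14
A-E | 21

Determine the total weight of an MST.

47

Grow the tree from H using Prim:
Step 1: cheapest edge leaving the tree is B-H (6); add B.
Step 2: cheapest edge leaving the tree is B-C (3); add C.
Step 3: cheapest edge leaving the tree is A-C (6); add A.
Step 4: cheapest edge leaving the tree is D-H (7); add D.
Step 5: cheapest edge leaving the tree is A-G (8); add G.
Step 6: cheapest edge leaving the tree is E-G (2); add E.
Step 7: cheapest edge leaving the tree is D-F (15); add F.
MST edges: B-H, B-C, A-C, D-H, A-G, E-G, D-F; total weight 6+3+6+7+8+2+15 = 47.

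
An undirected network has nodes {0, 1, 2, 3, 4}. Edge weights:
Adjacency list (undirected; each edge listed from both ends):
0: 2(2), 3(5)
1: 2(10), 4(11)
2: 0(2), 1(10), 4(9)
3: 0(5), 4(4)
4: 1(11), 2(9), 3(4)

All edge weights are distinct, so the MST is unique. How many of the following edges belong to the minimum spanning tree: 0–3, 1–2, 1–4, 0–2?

Kruskal: consider edges lightest-first.
0–2 (2): add — endpoints in different components.
3–4 (4): add — endpoints in different components.
0–3 (5): add — endpoints in different components.
2–4 (9): skip — 2 and 4 already connected.
1–2 (10): add — endpoints in different components.
MST edge set: {0–2, 3–4, 0–3, 1–2}.
Of the listed edges, {0–3, 1–2, 0–2} are in the MST → 3.

3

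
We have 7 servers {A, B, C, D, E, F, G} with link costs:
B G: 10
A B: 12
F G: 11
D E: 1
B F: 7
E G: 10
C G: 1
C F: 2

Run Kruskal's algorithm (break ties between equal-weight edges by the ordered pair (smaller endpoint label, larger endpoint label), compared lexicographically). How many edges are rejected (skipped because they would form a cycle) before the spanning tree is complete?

2

Kruskal: consider edges lightest-first.
C G (1): add. Components now {A} {B} {C,G} {D} {E} {F}
D E (1): add. Components now {A} {B} {C,G} {D,E} {F}
C F (2): add. Components now {A} {B} {C,F,G} {D,E}
B F (7): add. Components now {A} {B,C,F,G} {D,E}
B G (10): skip — B and G already connected.
E G (10): add. Components now {A} {B,C,D,E,F,G}
F G (11): skip — F and G already connected.
A B (12): add. Components now {A,B,C,D,E,F,G}
Edges rejected before the tree was complete: 2.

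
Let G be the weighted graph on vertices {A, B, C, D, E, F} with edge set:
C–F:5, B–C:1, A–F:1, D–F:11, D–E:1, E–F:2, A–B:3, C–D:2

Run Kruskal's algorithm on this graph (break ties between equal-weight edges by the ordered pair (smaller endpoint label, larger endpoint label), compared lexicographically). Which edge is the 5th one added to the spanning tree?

Sort edges by weight, then run Kruskal:
A–F (1): add — endpoints in different components.
B–C (1): add — endpoints in different components.
D–E (1): add — endpoints in different components.
C–D (2): add — endpoints in different components.
E–F (2): add — endpoints in different components.
The 5th edge added is E–F.

E-F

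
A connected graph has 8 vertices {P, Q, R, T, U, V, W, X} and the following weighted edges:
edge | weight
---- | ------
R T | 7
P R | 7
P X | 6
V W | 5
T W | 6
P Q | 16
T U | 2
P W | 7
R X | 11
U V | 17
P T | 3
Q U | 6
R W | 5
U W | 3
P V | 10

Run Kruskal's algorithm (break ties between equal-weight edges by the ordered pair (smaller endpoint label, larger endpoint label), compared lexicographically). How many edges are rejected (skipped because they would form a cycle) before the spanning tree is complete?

0

Sort edges by weight, then run Kruskal:
T U (2): add — endpoints in different components.
P T (3): add — endpoints in different components.
U W (3): add — endpoints in different components.
R W (5): add — endpoints in different components.
V W (5): add — endpoints in different components.
P X (6): add — endpoints in different components.
Q U (6): add — endpoints in different components.
Edges rejected before the tree was complete: 0.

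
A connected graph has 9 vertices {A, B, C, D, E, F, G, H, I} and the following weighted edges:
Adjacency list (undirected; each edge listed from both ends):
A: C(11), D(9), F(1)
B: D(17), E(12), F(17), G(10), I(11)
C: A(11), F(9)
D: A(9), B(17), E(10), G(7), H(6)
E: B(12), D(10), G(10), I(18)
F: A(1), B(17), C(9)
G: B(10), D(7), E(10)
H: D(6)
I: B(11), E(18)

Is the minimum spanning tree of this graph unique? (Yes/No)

Kruskal: consider edges lightest-first.
A—F (1): add — endpoints in different components.
D—H (6): add — endpoints in different components.
D—G (7): add — endpoints in different components.
A—D (9): add — endpoints in different components.
C—F (9): add — endpoints in different components.
B—G (10): add — endpoints in different components.
D—E (10): add — endpoints in different components.
E—G (10): skip — E and G already connected.
A—C (11): skip — A and C already connected.
B—I (11): add — endpoints in different components.
Non-tree edge E—G has weight 10, equal to the heaviest edge on its tree cycle — swapping gives another MST of the same weight. Not unique.

No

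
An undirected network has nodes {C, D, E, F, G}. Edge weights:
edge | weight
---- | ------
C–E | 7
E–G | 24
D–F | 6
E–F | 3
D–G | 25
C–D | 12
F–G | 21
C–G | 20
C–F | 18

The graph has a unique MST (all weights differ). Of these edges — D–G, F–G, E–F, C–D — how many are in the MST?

1

Sort edges by weight, then run Kruskal:
E–F (3): add. Components now {C} {D} {E,F} {G}
D–F (6): add. Components now {C} {D,E,F} {G}
C–E (7): add. Components now {C,D,E,F} {G}
C–D (12): skip — C and D already connected.
C–F (18): skip — C and F already connected.
C–G (20): add. Components now {C,D,E,F,G}
MST edge set: {E–F, D–F, C–E, C–G}.
Of the listed edges, {E–F} are in the MST → 1.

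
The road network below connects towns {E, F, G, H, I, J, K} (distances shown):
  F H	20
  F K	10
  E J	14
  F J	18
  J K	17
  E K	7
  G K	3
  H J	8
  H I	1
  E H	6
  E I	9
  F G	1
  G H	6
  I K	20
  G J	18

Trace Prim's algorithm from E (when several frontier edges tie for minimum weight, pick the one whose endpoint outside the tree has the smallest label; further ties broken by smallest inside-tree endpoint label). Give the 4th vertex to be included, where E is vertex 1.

G

Grow the tree from E using Prim:
Step 1: cheapest edge leaving the tree is E H (6); add H.
Step 2: cheapest edge leaving the tree is H I (1); add I.
Step 3: cheapest edge leaving the tree is G H (6); add G.
Step 4: cheapest edge leaving the tree is F G (1); add F.
Step 5: cheapest edge leaving the tree is G K (3); add K.
Step 6: cheapest edge leaving the tree is H J (8); add J.
Vertex order: E, H, I, G, F, K, J. The 4th vertex is G.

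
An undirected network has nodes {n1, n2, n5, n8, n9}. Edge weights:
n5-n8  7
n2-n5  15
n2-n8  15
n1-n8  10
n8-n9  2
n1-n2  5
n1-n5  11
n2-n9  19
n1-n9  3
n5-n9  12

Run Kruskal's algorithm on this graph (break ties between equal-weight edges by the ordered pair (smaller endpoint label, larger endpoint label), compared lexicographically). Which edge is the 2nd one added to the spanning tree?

Kruskal's algorithm — process edges by increasing weight (ties by edge label):
n8-n9 (2): add — endpoints in different components.
n1-n9 (3): add — endpoints in different components.
n1-n2 (5): add — endpoints in different components.
n5-n8 (7): add — endpoints in different components.
The 2nd edge added is n1-n9.

n1-n9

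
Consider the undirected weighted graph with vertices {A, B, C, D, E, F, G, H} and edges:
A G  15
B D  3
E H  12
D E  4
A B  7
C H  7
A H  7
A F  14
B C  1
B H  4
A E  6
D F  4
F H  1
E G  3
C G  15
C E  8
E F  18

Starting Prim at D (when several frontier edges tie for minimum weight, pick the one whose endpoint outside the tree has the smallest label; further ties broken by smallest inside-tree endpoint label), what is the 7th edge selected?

A-E

Grow the tree from D using Prim:
Step 1: cheapest edge leaving the tree is B D (3); add B.
Step 2: cheapest edge leaving the tree is B C (1); add C.
Step 3: cheapest edge leaving the tree is D E (4); add E.
Step 4: cheapest edge leaving the tree is E G (3); add G.
Step 5: cheapest edge leaving the tree is D F (4); add F.
Step 6: cheapest edge leaving the tree is F H (1); add H.
Step 7: cheapest edge leaving the tree is A E (6); add A.
The 7th edge added is A E.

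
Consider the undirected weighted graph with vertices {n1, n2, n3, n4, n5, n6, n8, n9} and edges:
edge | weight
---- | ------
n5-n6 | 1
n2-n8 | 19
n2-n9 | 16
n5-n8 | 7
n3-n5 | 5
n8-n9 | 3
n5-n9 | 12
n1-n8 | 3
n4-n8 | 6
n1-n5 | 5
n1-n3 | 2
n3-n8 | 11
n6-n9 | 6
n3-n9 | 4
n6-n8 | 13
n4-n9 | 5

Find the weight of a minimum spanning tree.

35

Kruskal's algorithm — process edges by increasing weight (ties by edge label):
n5-n6 (1): add — endpoints in different components.
n1-n3 (2): add — endpoints in different components.
n1-n8 (3): add — endpoints in different components.
n8-n9 (3): add — endpoints in different components.
n3-n9 (4): skip — n3 and n9 already connected.
n1-n5 (5): add — endpoints in different components.
n3-n5 (5): skip — n5 and n3 already connected.
n4-n9 (5): add — endpoints in different components.
n4-n8 (6): skip — n8 and n4 already connected.
n6-n9 (6): skip — n6 and n9 already connected.
n5-n8 (7): skip — n5 and n8 already connected.
n3-n8 (11): skip — n3 and n8 already connected.
n5-n9 (12): skip — n5 and n9 already connected.
n6-n8 (13): skip — n6 and n8 already connected.
n2-n9 (16): add — endpoints in different components.
MST edges: n5-n6, n1-n3, n1-n8, n8-n9, n1-n5, n4-n9, n2-n9; total weight 1+2+3+3+5+5+16 = 35.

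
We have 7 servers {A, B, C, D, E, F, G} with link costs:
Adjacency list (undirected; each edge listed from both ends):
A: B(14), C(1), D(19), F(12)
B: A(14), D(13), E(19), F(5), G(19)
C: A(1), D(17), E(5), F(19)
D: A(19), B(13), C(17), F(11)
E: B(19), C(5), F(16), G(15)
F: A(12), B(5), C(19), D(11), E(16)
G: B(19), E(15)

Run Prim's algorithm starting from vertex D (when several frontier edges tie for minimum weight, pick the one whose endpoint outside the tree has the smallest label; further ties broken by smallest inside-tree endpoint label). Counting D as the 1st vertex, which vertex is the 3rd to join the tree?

B

Prim's algorithm from D:
Step 1: cheapest edge leaving the tree is D–F (11); add F.
Step 2: cheapest edge leaving the tree is B–F (5); add B.
Step 3: cheapest edge leaving the tree is A–F (12); add A.
Step 4: cheapest edge leaving the tree is A–C (1); add C.
Step 5: cheapest edge leaving the tree is C–E (5); add E.
Step 6: cheapest edge leaving the tree is E–G (15); add G.
Vertex order: D, F, B, A, C, E, G. The 3rd vertex is B.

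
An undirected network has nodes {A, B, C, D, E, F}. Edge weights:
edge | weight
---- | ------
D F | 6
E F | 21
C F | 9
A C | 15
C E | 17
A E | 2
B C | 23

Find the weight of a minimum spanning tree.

55

Kruskal: consider edges lightest-first.
A E (2): add — endpoints in different components.
D F (6): add — endpoints in different components.
C F (9): add — endpoints in different components.
A C (15): add — endpoints in different components.
C E (17): skip — C and E already connected.
E F (21): skip — E and F already connected.
B C (23): add — endpoints in different components.
MST edges: A E, D F, C F, A C, B C; total weight 2+6+9+15+23 = 55.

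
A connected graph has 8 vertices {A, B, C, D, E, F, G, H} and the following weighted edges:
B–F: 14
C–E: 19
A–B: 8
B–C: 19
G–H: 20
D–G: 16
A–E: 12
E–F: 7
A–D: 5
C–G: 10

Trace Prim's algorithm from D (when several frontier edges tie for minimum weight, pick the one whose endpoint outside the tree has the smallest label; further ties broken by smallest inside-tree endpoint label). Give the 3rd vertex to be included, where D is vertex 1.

Prim, starting at D.
Step 1: frontier [A–D 5, D–G 16] → take A–D (5); add A.
Step 2: frontier [A–B 8, A–E 12, D–G 16] → take A–B (8); add B.
Step 3: frontier [A–E 12, B–F 14, B–C 19, D–G 16] → take A–E (12); add E.
Step 4: frontier [B–F 14, B–C 19, D–G 16, E–F 7, C–E 19] → take E–F (7); add F.
Step 5: frontier [B–C 19, D–G 16, C–E 19] → take D–G (16); add G.
Step 6: frontier [B–C 19, C–E 19, C–G 10, G–H 20] → take C–G (10); add C.
Step 7: frontier [G–H 20] → take G–H (20); add H.
Vertex order: D, A, B, E, F, G, C, H. The 3rd vertex is B.

B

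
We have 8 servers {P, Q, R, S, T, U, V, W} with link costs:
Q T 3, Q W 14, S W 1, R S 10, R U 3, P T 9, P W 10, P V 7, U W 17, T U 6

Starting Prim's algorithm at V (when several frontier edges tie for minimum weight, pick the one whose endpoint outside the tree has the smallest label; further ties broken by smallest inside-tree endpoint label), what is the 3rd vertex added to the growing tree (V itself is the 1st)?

Prim's algorithm from V:
Step 1: cheapest edge leaving the tree is P V (7); add P.
Step 2: cheapest edge leaving the tree is P T (9); add T.
Step 3: cheapest edge leaving the tree is Q T (3); add Q.
Step 4: cheapest edge leaving the tree is T U (6); add U.
Step 5: cheapest edge leaving the tree is R U (3); add R.
Step 6: cheapest edge leaving the tree is R S (10); add S.
Step 7: cheapest edge leaving the tree is S W (1); add W.
Vertex order: V, P, T, Q, U, R, S, W. The 3rd vertex is T.

T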